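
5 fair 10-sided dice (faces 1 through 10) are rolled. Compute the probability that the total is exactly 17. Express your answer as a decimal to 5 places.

0.01745

There are 10^5 = 100000 equally likely outcomes.
The number of ordered 5-tuples from {1,…,10} summing to 17 is 1745.
P(sum = 17) = 1745/100000 = 349/20000 ≈ 0.01745.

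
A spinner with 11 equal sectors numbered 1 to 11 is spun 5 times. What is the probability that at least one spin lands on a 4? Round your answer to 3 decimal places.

0.379

P(no spin lands on a 4) = (10/11)^5 ≈ 0.621.
P(at least one) = 1 − 0.621 = 0.379.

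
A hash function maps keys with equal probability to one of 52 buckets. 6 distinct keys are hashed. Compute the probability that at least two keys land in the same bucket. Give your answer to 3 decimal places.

It's easier to compute the probability that all 6 are distinct.
P(all distinct) = 52/52 · 51/52 · ··· · 47/52 ≈ 0.741.
So the probability of at least one match is 1 − 0.741 = 0.259.

0.259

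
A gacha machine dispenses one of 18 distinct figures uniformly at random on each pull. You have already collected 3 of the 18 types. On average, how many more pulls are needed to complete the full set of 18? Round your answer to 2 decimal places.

Starting from 3 distinct types, each trial gives a new one with probability (18−i)/18 when i types are held, so the wait for the next new type is 18/(18−i).
E = 18/15 + 18/14 + 18/13 + 18/12 + 18/11 + 18/10 + 18/9 + 18/8 + 18/7 + 18/6 + 18/5 + 18/4 + 18/3 + 18/2 + 18/1 = 1195757/20020 ≈ 59.73.

59.73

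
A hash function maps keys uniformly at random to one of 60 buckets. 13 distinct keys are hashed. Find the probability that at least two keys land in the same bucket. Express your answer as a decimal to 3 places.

0.754

It's easier to compute the probability that all 13 are distinct.
P(all distinct) = 60/60 · 59/60 · ··· · 48/60 ≈ 0.246.
So the probability of at least one match is 1 − 0.246 = 0.754.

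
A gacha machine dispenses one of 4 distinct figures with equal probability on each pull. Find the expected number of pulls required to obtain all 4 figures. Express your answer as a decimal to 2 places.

8.33

After i distinct types are collected, each trial gives a new one with probability (4−i)/4, so the expected wait for the next new type is 4/(4−i).
E = 4/4 + 4/3 + 4/2 + 4/1 = 25/3 ≈ 8.33.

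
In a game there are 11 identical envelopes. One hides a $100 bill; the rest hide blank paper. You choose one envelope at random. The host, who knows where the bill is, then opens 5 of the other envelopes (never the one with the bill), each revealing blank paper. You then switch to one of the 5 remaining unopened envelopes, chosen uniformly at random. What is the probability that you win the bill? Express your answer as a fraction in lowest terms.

Your original envelope holds the bill with probability 1/11, so the other 10 collectively hold it with probability 10/11.
The host can always find 5 empty envelopes to open, so the reveals don't change that 10/11; it is now spread over the 5 remaining unopened envelopes.
P(win by switching) = (10/11) · (1/5) = 2/11.

2/11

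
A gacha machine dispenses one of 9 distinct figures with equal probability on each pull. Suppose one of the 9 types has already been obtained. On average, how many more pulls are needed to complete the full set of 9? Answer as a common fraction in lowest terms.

Starting from 1 distinct type, each trial gives a new one with probability (9−i)/9 when i types are held, so the wait for the next new type is 9/(9−i).
E = 9/8 + 9/7 + 9/6 + 9/5 + 9/4 + 9/3 + 9/2 + 9/1 = 6849/280.

6849/280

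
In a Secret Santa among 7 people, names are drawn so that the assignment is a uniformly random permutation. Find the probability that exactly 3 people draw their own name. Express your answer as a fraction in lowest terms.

Choose which 3 of the 7 are fixed: C(7,3) = 35 ways.
The remaining 4 must have no fixed point: D(4) = 9.
P = 35·9/5040 = 1/16.

1/16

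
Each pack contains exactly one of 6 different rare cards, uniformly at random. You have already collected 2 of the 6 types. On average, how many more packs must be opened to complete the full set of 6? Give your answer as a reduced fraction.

Starting from 2 distinct types, each trial gives a new one with probability (6−i)/6 when i types are held, so the wait for the next new type is 6/(6−i).
E = 6/4 + 6/3 + 6/2 + 6/1 = 25/2.

25/2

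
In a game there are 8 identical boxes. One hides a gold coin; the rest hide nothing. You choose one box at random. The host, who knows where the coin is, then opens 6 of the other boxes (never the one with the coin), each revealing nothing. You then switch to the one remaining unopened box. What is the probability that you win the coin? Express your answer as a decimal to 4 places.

0.8750

Your original box holds the coin with probability 1/8, so the other 7 collectively hold it with probability 7/8.
The host can always find 6 empty boxes to open, so the reveals don't change that 7/8; it is now spread over the 1 remaining unopened box.
P(win by switching) = (7/8) · (1/1) = 7/8 ≈ 0.8750.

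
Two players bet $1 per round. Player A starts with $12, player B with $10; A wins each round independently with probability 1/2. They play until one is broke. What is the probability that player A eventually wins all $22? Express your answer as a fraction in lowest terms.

With a fair step, P(i) = ½P(i−1) + ½P(i+1) with P(0)=0, P(22)=1 has the linear solution P(i) = i/22.
P(12) = 12/22 = 6/11.

6/11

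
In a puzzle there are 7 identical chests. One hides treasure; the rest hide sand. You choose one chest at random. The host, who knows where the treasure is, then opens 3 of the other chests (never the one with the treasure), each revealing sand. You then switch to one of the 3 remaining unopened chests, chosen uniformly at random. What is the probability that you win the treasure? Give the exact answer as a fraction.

2/7

Your original chest holds the treasure with probability 1/7, so the other 6 collectively hold it with probability 6/7.
The host can always find 3 empty chests to open, so the reveals don't change that 6/7; it is now spread over the 3 remaining unopened chests.
P(win by switching) = (6/7) · (1/3) = 2/7.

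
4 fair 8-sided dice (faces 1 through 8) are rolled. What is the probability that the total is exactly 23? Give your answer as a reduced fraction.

51/1024

There are 8^4 = 4096 equally likely outcomes.
The number of ordered 4-tuples from {1,…,8} summing to 23 is 204.
P(sum = 23) = 204/4096 = 51/1024.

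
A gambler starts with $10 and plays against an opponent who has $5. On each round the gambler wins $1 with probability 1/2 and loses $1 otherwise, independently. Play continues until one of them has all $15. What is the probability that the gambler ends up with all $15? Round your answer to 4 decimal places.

0.6667

With a fair step, P(i) = ½P(i−1) + ½P(i+1) with P(0)=0, P(15)=1 has the linear solution P(i) = i/15.
P(10) = 10/15 = 2/3 ≈ 0.6667.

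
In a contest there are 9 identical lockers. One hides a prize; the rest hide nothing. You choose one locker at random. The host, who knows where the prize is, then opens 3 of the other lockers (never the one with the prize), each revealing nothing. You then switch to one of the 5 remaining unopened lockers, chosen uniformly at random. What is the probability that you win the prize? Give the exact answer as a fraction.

8/45

Your original locker holds the prize with probability 1/9, so the other 8 collectively hold it with probability 8/9.
The host can always find 3 empty lockers to open, so the reveals don't change that 8/9; it is now spread over the 5 remaining unopened lockers.
P(win by switching) = (8/9) · (1/5) = 8/45.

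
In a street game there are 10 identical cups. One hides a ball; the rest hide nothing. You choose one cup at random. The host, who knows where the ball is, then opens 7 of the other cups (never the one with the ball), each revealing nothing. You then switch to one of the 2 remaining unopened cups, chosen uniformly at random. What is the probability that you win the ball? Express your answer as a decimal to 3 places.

Your original cup holds the ball with probability 1/10, so the other 9 collectively hold it with probability 9/10.
The host can always find 7 empty cups to open, so the reveals don't change that 9/10; it is now spread over the 2 remaining unopened cups.
P(win by switching) = (9/10) · (1/2) = 9/20 ≈ 0.450.

0.450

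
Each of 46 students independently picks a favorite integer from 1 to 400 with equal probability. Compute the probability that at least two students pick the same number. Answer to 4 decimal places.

0.9322

It's easier to compute the probability that all 46 are distinct.
P(all distinct) = 400/400 · 399/400 · ··· · 355/400 ≈ 0.0678.
So the probability of at least one match is 1 − 0.0678 = 0.9322.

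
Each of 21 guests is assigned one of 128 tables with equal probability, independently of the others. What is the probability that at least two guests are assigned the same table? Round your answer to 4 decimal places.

It's easier to compute the probability that all 21 are distinct.
P(all distinct) = 128/128 · 127/128 · ··· · 108/128 ≈ 0.1762.
So the probability of at least one match is 1 − 0.1762 = 0.8238.

0.8238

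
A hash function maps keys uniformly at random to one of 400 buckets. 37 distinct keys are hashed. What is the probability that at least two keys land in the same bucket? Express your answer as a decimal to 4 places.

0.8206

It's easier to compute the probability that all 37 are distinct.
P(all distinct) = 400/400 · 399/400 · ··· · 364/400 ≈ 0.1794.
So the probability of at least one match is 1 − 0.1794 = 0.8206.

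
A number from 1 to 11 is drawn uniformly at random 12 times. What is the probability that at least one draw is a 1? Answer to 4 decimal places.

0.6814

P(no draw is a 1) = (10/11)^12 ≈ 0.3186.
P(at least one) = 1 − 0.3186 = 0.6814.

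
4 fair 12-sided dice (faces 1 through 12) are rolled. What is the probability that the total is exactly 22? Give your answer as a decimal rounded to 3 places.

There are 12^4 = 20736 equally likely outcomes.
The number of ordered 4-tuples from {1,…,12} summing to 22 is 994.
P(sum = 22) = 994/20736 = 497/10368 ≈ 0.048.

0.048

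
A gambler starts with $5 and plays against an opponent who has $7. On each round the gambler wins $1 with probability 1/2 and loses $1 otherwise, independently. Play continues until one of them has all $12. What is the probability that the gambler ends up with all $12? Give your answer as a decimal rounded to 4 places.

With a fair step, P(i) = ½P(i−1) + ½P(i+1) with P(0)=0, P(12)=1 has the linear solution P(i) = i/12.
P(5) = 5/12 ≈ 0.4167.

0.4167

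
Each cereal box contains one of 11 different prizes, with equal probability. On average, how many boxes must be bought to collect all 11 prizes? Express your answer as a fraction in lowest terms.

After i distinct types are collected, each trial gives a new one with probability (11−i)/11, so the expected wait for the next new type is 11/(11−i).
E = 11/11 + 11/10 + 11/9 + 11/8 + 11/7 + 11/6 + 11/5 + 11/4 + 11/3 + 11/2 + 11/1 = 83711/2520.

83711/2520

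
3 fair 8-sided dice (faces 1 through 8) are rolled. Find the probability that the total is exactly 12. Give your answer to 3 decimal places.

0.090

There are 8^3 = 512 equally likely outcomes.
The number of ordered 3-tuples from {1,…,8} summing to 12 is 46.
P(sum = 12) = 46/512 = 23/256 ≈ 0.090.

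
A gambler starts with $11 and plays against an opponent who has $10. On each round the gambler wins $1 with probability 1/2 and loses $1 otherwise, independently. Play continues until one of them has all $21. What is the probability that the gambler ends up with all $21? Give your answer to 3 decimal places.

With a fair step, P(i) = ½P(i−1) + ½P(i+1) with P(0)=0, P(21)=1 has the linear solution P(i) = i/21.
P(11) = 11/21 ≈ 0.524.

0.524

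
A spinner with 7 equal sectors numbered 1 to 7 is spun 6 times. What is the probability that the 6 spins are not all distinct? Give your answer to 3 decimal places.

0.957

P(all 6 different) = 7/7 · 6/7 · ··· · 2/7 ≈ 0.043.
P(at least two equal) = 1 − 0.043 = 0.957.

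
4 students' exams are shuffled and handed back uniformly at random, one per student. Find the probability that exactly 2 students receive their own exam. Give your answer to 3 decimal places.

Choose which 2 of the 4 are fixed: C(4,2) = 6 ways.
The remaining 2 must have no fixed point: D(2) = 1.
P = 6·1/24 = 1/4 ≈ 0.250.

0.250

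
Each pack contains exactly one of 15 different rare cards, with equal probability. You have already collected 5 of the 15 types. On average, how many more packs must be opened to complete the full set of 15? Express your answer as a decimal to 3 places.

Starting from 5 distinct types, each trial gives a new one with probability (15−i)/15 when i types are held, so the wait for the next new type is 15/(15−i).
E = 15/10 + 15/9 + 15/8 + 15/7 + 15/6 + 15/5 + 15/4 + 15/3 + 15/2 + 15/1 = 7381/168 ≈ 43.935.

43.935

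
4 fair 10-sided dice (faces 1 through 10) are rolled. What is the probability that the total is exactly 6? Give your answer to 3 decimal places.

0.001

There are 10^4 = 10000 equally likely outcomes.
The number of ordered 4-tuples from {1,…,10} summing to 6 is 10.
P(sum = 6) = 10/10000 = 1/1000 ≈ 0.001.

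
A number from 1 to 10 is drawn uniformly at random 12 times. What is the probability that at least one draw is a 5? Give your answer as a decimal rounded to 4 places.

0.7176

P(no draw is a 5) = (9/10)^12 ≈ 0.2824.
P(at least one) = 1 − 0.2824 = 0.7176.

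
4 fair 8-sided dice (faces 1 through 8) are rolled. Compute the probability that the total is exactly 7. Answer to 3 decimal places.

0.005

There are 8^4 = 4096 equally likely outcomes.
The number of ordered 4-tuples from {1,…,8} summing to 7 is 20.
P(sum = 7) = 20/4096 = 5/1024 ≈ 0.005.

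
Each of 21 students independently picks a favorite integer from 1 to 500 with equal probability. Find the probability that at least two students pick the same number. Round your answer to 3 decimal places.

0.347

It's easier to compute the probability that all 21 are distinct.
P(all distinct) = 500/500 · 499/500 · ··· · 480/500 ≈ 0.653.
So the probability of at least one match is 1 − 0.653 = 0.347.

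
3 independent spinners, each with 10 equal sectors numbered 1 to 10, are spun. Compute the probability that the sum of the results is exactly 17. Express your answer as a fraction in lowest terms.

3/40

There are 10^3 = 1000 equally likely outcomes.
The number of ordered 3-tuples from {1,…,10} summing to 17 is 75.
P(sum = 17) = 75/1000 = 3/40.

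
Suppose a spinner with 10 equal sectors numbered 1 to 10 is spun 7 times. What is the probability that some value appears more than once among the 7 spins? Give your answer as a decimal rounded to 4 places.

0.9395

P(all 7 different) = 10/10 · 9/10 · ··· · 4/10 ≈ 0.0605.
P(at least two equal) = 1 − 0.0605 = 0.9395.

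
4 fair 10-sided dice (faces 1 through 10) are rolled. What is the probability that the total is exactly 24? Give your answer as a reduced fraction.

633/10000

There are 10^4 = 10000 equally likely outcomes.
The number of ordered 4-tuples from {1,…,10} summing to 24 is 633.
P(sum = 24) = 633/10000.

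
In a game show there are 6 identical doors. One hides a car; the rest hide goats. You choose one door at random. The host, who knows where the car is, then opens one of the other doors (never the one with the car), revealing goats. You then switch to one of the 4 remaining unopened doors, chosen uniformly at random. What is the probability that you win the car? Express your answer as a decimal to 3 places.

0.208

Your original door holds the car with probability 1/6, so the other 5 collectively hold it with probability 5/6.
The host can always find an empty door to open, so this doesn't change that 5/6; it is now spread over the 4 remaining unopened doors.
P(win by switching) = (5/6) · (1/4) = 5/24 ≈ 0.208.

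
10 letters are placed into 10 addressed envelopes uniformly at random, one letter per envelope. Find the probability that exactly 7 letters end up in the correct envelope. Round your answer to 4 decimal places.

0.0001

Choose which 7 of the 10 are fixed: C(10,7) = 120 ways.
The remaining 3 must have no fixed point: D(3) = 2.
P = 120·2/3628800 = 1/15120 ≈ 0.0001.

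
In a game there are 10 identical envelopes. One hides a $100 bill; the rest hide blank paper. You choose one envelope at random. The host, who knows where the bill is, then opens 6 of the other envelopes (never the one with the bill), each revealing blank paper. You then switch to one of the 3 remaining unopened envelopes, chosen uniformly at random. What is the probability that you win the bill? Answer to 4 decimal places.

0.3000

Your original envelope holds the bill with probability 1/10, so the other 9 collectively hold it with probability 9/10.
The host can always find 6 empty envelopes to open, so the reveals don't change that 9/10; it is now spread over the 3 remaining unopened envelopes.
P(win by switching) = (9/10) · (1/3) = 3/10 ≈ 0.3000.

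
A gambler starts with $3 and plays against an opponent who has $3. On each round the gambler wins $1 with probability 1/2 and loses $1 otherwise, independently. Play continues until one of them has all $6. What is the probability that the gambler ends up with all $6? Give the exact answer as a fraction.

With a fair step, P(i) = ½P(i−1) + ½P(i+1) with P(0)=0, P(6)=1 has the linear solution P(i) = i/6.
P(3) = 3/6 = 1/2.

1/2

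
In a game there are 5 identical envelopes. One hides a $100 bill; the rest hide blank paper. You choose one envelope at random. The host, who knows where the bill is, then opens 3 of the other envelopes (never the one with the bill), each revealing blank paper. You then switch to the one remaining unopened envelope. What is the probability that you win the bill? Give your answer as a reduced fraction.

4/5

Your original envelope holds the bill with probability 1/5, so the other 4 collectively hold it with probability 4/5.
The host can always find 3 empty envelopes to open, so the reveals don't change that 4/5; it is now spread over the 1 remaining unopened envelope.
P(win by switching) = (4/5) · (1/1) = 4/5.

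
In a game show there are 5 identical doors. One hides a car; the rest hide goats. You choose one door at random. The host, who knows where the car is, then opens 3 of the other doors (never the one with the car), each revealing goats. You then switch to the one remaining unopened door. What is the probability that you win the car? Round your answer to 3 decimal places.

0.800

Your original door holds the car with probability 1/5, so the other 4 collectively hold it with probability 4/5.
The host can always find 3 empty doors to open, so the reveals don't change that 4/5; it is now spread over the 1 remaining unopened door.
P(win by switching) = (4/5) · (1/1) = 4/5 ≈ 0.800.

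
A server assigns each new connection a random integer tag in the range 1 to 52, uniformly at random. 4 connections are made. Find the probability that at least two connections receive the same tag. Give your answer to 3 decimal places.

It's easier to compute the probability that all 4 are distinct.
P(all distinct) = 52/52 · 51/52 · ··· · 49/52 ≈ 0.889.
So the probability of at least one match is 1 − 0.889 = 0.111.

0.111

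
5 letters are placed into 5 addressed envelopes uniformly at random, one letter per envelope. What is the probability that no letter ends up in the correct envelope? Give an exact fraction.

This is the derangement probability: permutations of 5 with no fixed point.
D(5) = 5! · (1 − 1/1! + 1/2! − ··· + (−1)^5/5!) = 44.
P = 44/120 = 11/30.

11/30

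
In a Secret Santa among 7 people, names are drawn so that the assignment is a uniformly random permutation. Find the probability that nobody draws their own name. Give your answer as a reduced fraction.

103/280

This is the derangement probability: permutations of 7 with no fixed point.
D(7) = 7! · (1 − 1/1! + 1/2! − ··· + (−1)^7/7!) = 1854.
P = 1854/5040 = 103/280.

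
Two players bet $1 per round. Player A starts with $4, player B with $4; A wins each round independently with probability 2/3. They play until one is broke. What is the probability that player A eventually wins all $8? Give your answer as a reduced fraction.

16/17

Let r = q/p = (1/3)/(2/3) = 1/2. The recurrence P(i) = p·P(i+1) + q·P(i−1) with P(0)=0, P(8)=1 gives P(i) = (1 − r^i)/(1 − r^8).
P(4) = (1 − (1/2)^4) / (1 − (1/2)^8) = 16/17.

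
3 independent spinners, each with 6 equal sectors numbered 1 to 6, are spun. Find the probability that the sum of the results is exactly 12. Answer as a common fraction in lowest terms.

25/216

There are 6^3 = 216 equally likely outcomes.
The number of ordered 3-tuples from {1,…,6} summing to 12 is 25.
P(sum = 12) = 25/216.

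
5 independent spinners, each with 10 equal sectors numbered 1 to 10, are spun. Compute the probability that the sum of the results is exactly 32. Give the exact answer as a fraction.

There are 10^5 = 100000 equally likely outcomes.
The number of ordered 5-tuples from {1,…,10} summing to 32 is 4840.
P(sum = 32) = 4840/100000 = 121/2500.

121/2500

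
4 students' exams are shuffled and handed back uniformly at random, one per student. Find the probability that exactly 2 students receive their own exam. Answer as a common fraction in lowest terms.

Choose which 2 of the 4 are fixed: C(4,2) = 6 ways.
The remaining 2 must have no fixed point: D(2) = 1.
P = 6·1/24 = 1/4.

1/4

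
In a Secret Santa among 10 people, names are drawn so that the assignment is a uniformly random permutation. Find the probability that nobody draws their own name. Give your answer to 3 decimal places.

0.368

This is the derangement probability: permutations of 10 with no fixed point.
D(10) = 10! · (1 − 1/1! + 1/2! − ··· + (−1)^10/10!) = 1334961.
P = 1334961/3628800 = 16481/44800 ≈ 0.368.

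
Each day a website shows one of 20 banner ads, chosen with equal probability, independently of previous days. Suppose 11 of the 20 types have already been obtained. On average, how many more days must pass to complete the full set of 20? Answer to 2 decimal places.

56.58

Starting from 11 distinct types, each trial gives a new one with probability (20−i)/20 when i types are held, so the wait for the next new type is 20/(20−i).
E = 20/9 + 20/8 + 20/7 + 20/6 + 20/5 + 20/4 + 20/3 + 20/2 + 20/1 = 7129/126 ≈ 56.58.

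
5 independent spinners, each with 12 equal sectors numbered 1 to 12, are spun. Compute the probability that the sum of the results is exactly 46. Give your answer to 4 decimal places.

0.0120

There are 12^5 = 248832 equally likely outcomes.
The number of ordered 5-tuples from {1,…,12} summing to 46 is 2985.
P(sum = 46) = 2985/248832 = 995/82944 ≈ 0.0120.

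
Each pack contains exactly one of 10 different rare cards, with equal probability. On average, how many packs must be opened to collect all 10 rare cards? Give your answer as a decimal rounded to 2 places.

After i distinct types are collected, each trial gives a new one with probability (10−i)/10, so the expected wait for the next new type is 10/(10−i).
E = 10/10 + 10/9 + 10/8 + 10/7 + 10/6 + 10/5 + 10/4 + 10/3 + 10/2 + 10/1 = 7381/252 ≈ 29.29.

29.29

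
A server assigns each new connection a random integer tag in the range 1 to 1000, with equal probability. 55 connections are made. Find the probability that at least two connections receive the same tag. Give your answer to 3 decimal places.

0.780

It's easier to compute the probability that all 55 are distinct.
P(all distinct) = 1000/1000 · 999/1000 · ··· · 946/1000 ≈ 0.220.
So the probability of at least one match is 1 − 0.220 = 0.780.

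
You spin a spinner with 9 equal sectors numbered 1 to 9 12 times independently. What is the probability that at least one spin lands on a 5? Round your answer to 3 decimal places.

0.757

P(no spin lands on a 5) = (8/9)^12 ≈ 0.243.
P(at least one) = 1 − 0.243 = 0.757.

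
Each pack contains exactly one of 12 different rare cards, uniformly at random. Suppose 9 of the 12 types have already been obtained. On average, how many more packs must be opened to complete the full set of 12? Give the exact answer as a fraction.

22

Starting from 9 distinct types, each trial gives a new one with probability (12−i)/12 when i types are held, so the wait for the next new type is 12/(12−i).
E = 12/3 + 12/2 + 12/1 = 22.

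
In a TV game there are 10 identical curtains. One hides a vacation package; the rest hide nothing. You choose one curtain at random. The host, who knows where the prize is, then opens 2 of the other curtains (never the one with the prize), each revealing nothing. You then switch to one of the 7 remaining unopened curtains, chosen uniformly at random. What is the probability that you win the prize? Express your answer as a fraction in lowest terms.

9/70

Your original curtain holds the prize with probability 1/10, so the other 9 collectively hold it with probability 9/10.
The host can always find 2 empty curtains to open, so the reveals don't change that 9/10; it is now spread over the 7 remaining unopened curtains.
P(win by switching) = (9/10) · (1/7) = 9/70.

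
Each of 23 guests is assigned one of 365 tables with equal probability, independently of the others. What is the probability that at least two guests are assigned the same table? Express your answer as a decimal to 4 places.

0.5073

It's easier to compute the probability that all 23 are distinct.
P(all distinct) = 365/365 · 364/365 · ··· · 343/365 ≈ 0.4927.
So the probability of at least one match is 1 − 0.4927 = 0.5073.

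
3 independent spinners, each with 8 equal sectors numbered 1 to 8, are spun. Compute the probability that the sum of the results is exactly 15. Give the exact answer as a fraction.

23/256

There are 8^3 = 512 equally likely outcomes.
The number of ordered 3-tuples from {1,…,8} summing to 15 is 46.
P(sum = 15) = 46/512 = 23/256.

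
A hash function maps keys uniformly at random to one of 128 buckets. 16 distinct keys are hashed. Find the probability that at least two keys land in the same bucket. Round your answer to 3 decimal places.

It's easier to compute the probability that all 16 are distinct.
P(all distinct) = 128/128 · 127/128 · ··· · 113/128 ≈ 0.376.
So the probability of at least one match is 1 − 0.376 = 0.624.

0.624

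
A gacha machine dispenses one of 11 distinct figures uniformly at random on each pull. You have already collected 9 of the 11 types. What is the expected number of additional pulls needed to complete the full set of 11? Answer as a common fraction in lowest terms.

33/2

Starting from 9 distinct types, each trial gives a new one with probability (11−i)/11 when i types are held, so the wait for the next new type is 11/(11−i).
E = 11/2 + 11/1 = 33/2.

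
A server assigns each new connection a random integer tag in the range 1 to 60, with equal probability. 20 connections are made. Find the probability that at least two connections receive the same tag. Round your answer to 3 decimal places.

0.972

It's easier to compute the probability that all 20 are distinct.
P(all distinct) = 60/60 · 59/60 · ··· · 41/60 ≈ 0.028.
So the probability of at least one match is 1 − 0.028 = 0.972.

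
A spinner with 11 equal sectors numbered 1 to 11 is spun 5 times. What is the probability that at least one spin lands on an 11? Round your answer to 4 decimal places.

0.3791

P(no spin lands on an 11) = (10/11)^5 ≈ 0.6209.
P(at least one) = 1 − 0.6209 = 0.3791.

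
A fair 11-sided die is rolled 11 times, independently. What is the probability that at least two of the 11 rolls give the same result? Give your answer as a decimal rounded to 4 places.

P(all 11 different) = 11/11 · 10/11 · ··· · 1/11 ≈ 0.0001.
P(at least two equal) = 1 − 0.0001 = 0.9999.

0.9999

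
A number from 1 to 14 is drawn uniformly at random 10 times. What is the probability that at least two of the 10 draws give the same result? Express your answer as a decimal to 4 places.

0.9874

P(all 10 different) = 14/14 · 13/14 · ··· · 5/14 ≈ 0.0126.
P(at least two equal) = 1 − 0.0126 = 0.9874.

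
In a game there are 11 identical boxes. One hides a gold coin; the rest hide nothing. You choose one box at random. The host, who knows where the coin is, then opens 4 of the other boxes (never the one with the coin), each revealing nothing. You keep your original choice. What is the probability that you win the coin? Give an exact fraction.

1/11

The host can always open 4 empty boxes regardless of your choice, so the reveals give no information about your original box.
P(win by staying) = 1/11.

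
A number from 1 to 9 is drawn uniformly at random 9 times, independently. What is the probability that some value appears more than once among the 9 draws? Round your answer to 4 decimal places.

P(all 9 different) = 9/9 · 8/9 · ··· · 1/9 ≈ 0.0009.
P(at least two equal) = 1 − 0.0009 = 0.9991.

0.9991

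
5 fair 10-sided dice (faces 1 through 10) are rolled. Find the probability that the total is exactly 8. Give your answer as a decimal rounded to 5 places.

0.00035

There are 10^5 = 100000 equally likely outcomes.
The number of ordered 5-tuples from {1,…,10} summing to 8 is 35.
P(sum = 8) = 35/100000 = 7/20000 ≈ 0.00035.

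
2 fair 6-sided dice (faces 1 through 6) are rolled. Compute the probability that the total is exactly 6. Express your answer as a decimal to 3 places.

There are 6^2 = 36 equally likely outcomes.
The number of ordered 2-tuples from {1,…,6} summing to 6 is 5.
P(sum = 6) = 5/36 ≈ 0.139.

0.139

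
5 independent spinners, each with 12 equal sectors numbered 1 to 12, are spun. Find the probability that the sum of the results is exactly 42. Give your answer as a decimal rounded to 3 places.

There are 12^5 = 248832 equally likely outcomes.
The number of ordered 5-tuples from {1,…,12} summing to 42 is 6265.
P(sum = 42) = 6265/248832 ≈ 0.025.

0.025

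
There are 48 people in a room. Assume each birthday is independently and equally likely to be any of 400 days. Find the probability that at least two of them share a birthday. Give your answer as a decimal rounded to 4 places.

0.9471

It's easier to compute the probability that all 48 are distinct.
P(all distinct) = 400/400 · 399/400 · ··· · 353/400 ≈ 0.0529.
So the probability of at least one match is 1 − 0.0529 = 0.9471.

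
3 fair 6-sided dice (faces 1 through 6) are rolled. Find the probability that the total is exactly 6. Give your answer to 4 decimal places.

0.0463

There are 6^3 = 216 equally likely outcomes.
The number of ordered 3-tuples from {1,…,6} summing to 6 is 10.
P(sum = 6) = 10/216 = 5/108 ≈ 0.0463.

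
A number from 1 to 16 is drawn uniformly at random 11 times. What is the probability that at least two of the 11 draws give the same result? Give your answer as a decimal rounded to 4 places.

0.9901

P(all 11 different) = 16/16 · 15/16 · ··· · 6/16 ≈ 0.0099.
P(at least two equal) = 1 − 0.0099 = 0.9901.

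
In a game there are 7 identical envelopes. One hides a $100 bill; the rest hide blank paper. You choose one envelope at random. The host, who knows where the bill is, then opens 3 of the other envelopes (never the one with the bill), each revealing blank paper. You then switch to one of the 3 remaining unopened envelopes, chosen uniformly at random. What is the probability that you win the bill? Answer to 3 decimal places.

0.286

Your original envelope holds the bill with probability 1/7, so the other 6 collectively hold it with probability 6/7.
The host can always find 3 empty envelopes to open, so the reveals don't change that 6/7; it is now spread over the 3 remaining unopened envelopes.
P(win by switching) = (6/7) · (1/3) = 2/7 ≈ 0.286.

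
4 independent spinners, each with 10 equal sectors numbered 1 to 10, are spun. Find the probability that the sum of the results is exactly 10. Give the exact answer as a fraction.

There are 10^4 = 10000 equally likely outcomes.
The number of ordered 4-tuples from {1,…,10} summing to 10 is 84.
P(sum = 10) = 84/10000 = 21/2500.

21/2500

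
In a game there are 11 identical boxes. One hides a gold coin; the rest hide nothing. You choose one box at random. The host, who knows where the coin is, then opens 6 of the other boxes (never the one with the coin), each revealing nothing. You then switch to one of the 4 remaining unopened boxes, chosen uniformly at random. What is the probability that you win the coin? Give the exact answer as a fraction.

Your original box holds the coin with probability 1/11, so the other 10 collectively hold it with probability 10/11.
The host can always find 6 empty boxes to open, so the reveals don't change that 10/11; it is now spread over the 4 remaining unopened boxes.
P(win by switching) = (10/11) · (1/4) = 5/22.

5/22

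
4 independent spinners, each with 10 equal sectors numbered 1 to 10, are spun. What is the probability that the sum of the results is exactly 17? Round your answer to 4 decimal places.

0.0480

There are 10^4 = 10000 equally likely outcomes.
The number of ordered 4-tuples from {1,…,10} summing to 17 is 480.
P(sum = 17) = 480/10000 = 6/125 ≈ 0.0480.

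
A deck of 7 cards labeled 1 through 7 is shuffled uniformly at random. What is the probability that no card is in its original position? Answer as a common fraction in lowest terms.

103/280

This is the derangement probability: permutations of 7 with no fixed point.
D(7) = 7! · (1 − 1/1! + 1/2! − ··· + (−1)^7/7!) = 1854.
P = 1854/5040 = 103/280.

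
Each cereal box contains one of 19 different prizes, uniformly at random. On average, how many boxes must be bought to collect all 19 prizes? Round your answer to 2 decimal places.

67.41

After i distinct types are collected, each trial gives a new one with probability (19−i)/19, so the expected wait for the next new type is 19/(19−i).
E = 19/19 + 19/18 + 19/17 + 19/16 + 19/15 + 19/14 + 19/13 + 19/12 + 19/11 + 19/10 + 19/9 + 19/8 + 19/7 + 19/6 + 19/5 + 19/4 + 19/3 + 19/2 + 19/1 = 275295799/4084080 ≈ 67.41.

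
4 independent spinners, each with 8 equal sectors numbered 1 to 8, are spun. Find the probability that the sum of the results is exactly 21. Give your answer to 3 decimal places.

There are 8^4 = 4096 equally likely outcomes.
The number of ordered 4-tuples from {1,…,8} summing to 21 is 284.
P(sum = 21) = 284/4096 = 71/1024 ≈ 0.069.

0.069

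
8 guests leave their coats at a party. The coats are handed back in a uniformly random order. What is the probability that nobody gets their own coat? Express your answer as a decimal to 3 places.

This is the derangement probability: permutations of 8 with no fixed point.
D(8) = 8! · (1 − 1/1! + 1/2! − ··· + (−1)^8/8!) = 14833.
P = 14833/40320 = 2119/5760 ≈ 0.368.

0.368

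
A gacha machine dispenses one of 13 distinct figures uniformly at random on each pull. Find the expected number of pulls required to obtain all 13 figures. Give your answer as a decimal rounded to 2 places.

After i distinct types are collected, each trial gives a new one with probability (13−i)/13, so the expected wait for the next new type is 13/(13−i).
E = 13/13 + 13/12 + 13/11 + 13/10 + 13/9 + 13/8 + 13/7 + 13/6 + 13/5 + 13/4 + 13/3 + 13/2 + 13/1 = 1145993/27720 ≈ 41.34.

41.34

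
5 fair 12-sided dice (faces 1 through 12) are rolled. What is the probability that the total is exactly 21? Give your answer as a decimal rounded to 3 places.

There are 12^5 = 248832 equally likely outcomes.
The number of ordered 5-tuples from {1,…,12} summing to 21 is 4495.
P(sum = 21) = 4495/248832 ≈ 0.018.

0.018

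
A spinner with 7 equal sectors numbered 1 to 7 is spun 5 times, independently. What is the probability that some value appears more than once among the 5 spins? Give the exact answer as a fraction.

2041/2401

P(all 5 different) = 7/7 · 6/7 · ··· · 3/7 = 360/2401.
P(at least two equal) = 1 − 360/2401 = 2041/2401.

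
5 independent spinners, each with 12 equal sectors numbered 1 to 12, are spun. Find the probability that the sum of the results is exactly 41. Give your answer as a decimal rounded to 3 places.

There are 12^5 = 248832 equally likely outcomes.
The number of ordered 5-tuples from {1,…,12} summing to 41 is 7205.
P(sum = 41) = 7205/248832 ≈ 0.029.

0.029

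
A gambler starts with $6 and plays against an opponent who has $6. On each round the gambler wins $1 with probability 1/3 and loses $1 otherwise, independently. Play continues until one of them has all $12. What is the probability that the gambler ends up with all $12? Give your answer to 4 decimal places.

0.0154

Let r = q/p = (2/3)/(1/3) = 2. The recurrence P(i) = p·P(i+1) + q·P(i−1) with P(0)=0, P(12)=1 gives P(i) = (1 − r^i)/(1 − r^12).
P(6) = (1 − (2)^6) / (1 − (2)^12) = 1/65 ≈ 0.0154.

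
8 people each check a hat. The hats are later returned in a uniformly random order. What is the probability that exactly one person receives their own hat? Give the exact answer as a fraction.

103/280

Choose which one is fixed: C(8,1) = 8 ways.
The remaining 7 must have no fixed point: D(7) = 1854.
P = 8·1854/40320 = 103/280.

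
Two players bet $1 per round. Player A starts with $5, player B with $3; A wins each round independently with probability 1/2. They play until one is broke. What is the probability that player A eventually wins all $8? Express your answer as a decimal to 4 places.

With a fair step, P(i) = ½P(i−1) + ½P(i+1) with P(0)=0, P(8)=1 has the linear solution P(i) = i/8.
P(5) = 5/8 ≈ 0.6250.

0.6250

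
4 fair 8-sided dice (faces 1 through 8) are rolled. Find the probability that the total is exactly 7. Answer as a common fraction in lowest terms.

5/1024

There are 8^4 = 4096 equally likely outcomes.
The number of ordered 4-tuples from {1,…,8} summing to 7 is 20.
P(sum = 7) = 20/4096 = 5/1024.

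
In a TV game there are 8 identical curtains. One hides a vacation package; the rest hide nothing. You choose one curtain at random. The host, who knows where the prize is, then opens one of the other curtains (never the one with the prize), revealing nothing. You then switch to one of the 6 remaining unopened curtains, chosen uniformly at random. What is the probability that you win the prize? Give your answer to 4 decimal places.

0.1458

Your original curtain holds the prize with probability 1/8, so the other 7 collectively hold it with probability 7/8.
The host can always find an empty curtain to open, so this doesn't change that 7/8; it is now spread over the 6 remaining unopened curtains.
P(win by switching) = (7/8) · (1/6) = 7/48 ≈ 0.1458.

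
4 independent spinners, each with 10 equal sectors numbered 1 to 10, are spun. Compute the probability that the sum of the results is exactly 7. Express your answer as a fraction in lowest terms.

There are 10^4 = 10000 equally likely outcomes.
The number of ordered 4-tuples from {1,…,10} summing to 7 is 20.
P(sum = 7) = 20/10000 = 1/500.

1/500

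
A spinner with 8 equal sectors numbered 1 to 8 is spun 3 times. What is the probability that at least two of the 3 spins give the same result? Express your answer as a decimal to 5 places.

P(all 3 different) = 8/8 · 7/8 · ··· · 6/8 ≈ 0.65625.
P(at least two equal) = 1 − 0.65625 = 0.34375.

0.34375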